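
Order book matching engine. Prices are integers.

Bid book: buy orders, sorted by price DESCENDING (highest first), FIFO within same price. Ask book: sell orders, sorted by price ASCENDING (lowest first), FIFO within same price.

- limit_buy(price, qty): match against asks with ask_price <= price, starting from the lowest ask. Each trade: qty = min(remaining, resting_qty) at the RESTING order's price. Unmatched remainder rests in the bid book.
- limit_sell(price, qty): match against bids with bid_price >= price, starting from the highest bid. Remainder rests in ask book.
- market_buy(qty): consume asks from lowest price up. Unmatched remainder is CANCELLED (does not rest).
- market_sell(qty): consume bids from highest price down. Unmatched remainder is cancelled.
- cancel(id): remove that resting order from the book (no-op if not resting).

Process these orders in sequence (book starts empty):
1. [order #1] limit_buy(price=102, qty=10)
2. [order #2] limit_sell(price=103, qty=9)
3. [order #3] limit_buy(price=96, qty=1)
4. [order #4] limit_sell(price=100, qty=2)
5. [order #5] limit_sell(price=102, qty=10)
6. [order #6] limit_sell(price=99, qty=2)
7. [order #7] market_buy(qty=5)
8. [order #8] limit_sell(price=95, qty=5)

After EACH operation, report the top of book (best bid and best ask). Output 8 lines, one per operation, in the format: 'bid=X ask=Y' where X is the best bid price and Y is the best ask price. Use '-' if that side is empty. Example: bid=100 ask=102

Answer: bid=102 ask=-
bid=102 ask=103
bid=102 ask=103
bid=102 ask=103
bid=96 ask=102
bid=96 ask=99
bid=96 ask=103
bid=- ask=95

Derivation:
After op 1 [order #1] limit_buy(price=102, qty=10): fills=none; bids=[#1:10@102] asks=[-]
After op 2 [order #2] limit_sell(price=103, qty=9): fills=none; bids=[#1:10@102] asks=[#2:9@103]
After op 3 [order #3] limit_buy(price=96, qty=1): fills=none; bids=[#1:10@102 #3:1@96] asks=[#2:9@103]
After op 4 [order #4] limit_sell(price=100, qty=2): fills=#1x#4:2@102; bids=[#1:8@102 #3:1@96] asks=[#2:9@103]
After op 5 [order #5] limit_sell(price=102, qty=10): fills=#1x#5:8@102; bids=[#3:1@96] asks=[#5:2@102 #2:9@103]
After op 6 [order #6] limit_sell(price=99, qty=2): fills=none; bids=[#3:1@96] asks=[#6:2@99 #5:2@102 #2:9@103]
After op 7 [order #7] market_buy(qty=5): fills=#7x#6:2@99 #7x#5:2@102 #7x#2:1@103; bids=[#3:1@96] asks=[#2:8@103]
After op 8 [order #8] limit_sell(price=95, qty=5): fills=#3x#8:1@96; bids=[-] asks=[#8:4@95 #2:8@103]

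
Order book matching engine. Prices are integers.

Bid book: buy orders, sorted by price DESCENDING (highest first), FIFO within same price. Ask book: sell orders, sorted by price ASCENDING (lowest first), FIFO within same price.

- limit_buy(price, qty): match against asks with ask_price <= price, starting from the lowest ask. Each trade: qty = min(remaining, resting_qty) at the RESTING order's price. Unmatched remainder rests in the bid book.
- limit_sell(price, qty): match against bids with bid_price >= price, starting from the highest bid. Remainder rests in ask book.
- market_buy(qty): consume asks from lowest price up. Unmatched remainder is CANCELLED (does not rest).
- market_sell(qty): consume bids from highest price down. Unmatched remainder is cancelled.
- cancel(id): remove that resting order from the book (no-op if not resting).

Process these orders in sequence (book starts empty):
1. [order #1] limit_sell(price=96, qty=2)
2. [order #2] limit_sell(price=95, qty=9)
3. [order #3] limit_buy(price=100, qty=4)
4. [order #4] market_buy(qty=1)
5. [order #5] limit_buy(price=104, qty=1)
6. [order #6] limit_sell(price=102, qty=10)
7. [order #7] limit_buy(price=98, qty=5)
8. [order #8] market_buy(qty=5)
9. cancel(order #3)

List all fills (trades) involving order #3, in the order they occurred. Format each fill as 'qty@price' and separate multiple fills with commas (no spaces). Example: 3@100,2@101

After op 1 [order #1] limit_sell(price=96, qty=2): fills=none; bids=[-] asks=[#1:2@96]
After op 2 [order #2] limit_sell(price=95, qty=9): fills=none; bids=[-] asks=[#2:9@95 #1:2@96]
After op 3 [order #3] limit_buy(price=100, qty=4): fills=#3x#2:4@95; bids=[-] asks=[#2:5@95 #1:2@96]
After op 4 [order #4] market_buy(qty=1): fills=#4x#2:1@95; bids=[-] asks=[#2:4@95 #1:2@96]
After op 5 [order #5] limit_buy(price=104, qty=1): fills=#5x#2:1@95; bids=[-] asks=[#2:3@95 #1:2@96]
After op 6 [order #6] limit_sell(price=102, qty=10): fills=none; bids=[-] asks=[#2:3@95 #1:2@96 #6:10@102]
After op 7 [order #7] limit_buy(price=98, qty=5): fills=#7x#2:3@95 #7x#1:2@96; bids=[-] asks=[#6:10@102]
After op 8 [order #8] market_buy(qty=5): fills=#8x#6:5@102; bids=[-] asks=[#6:5@102]
After op 9 cancel(order #3): fills=none; bids=[-] asks=[#6:5@102]

Answer: 4@95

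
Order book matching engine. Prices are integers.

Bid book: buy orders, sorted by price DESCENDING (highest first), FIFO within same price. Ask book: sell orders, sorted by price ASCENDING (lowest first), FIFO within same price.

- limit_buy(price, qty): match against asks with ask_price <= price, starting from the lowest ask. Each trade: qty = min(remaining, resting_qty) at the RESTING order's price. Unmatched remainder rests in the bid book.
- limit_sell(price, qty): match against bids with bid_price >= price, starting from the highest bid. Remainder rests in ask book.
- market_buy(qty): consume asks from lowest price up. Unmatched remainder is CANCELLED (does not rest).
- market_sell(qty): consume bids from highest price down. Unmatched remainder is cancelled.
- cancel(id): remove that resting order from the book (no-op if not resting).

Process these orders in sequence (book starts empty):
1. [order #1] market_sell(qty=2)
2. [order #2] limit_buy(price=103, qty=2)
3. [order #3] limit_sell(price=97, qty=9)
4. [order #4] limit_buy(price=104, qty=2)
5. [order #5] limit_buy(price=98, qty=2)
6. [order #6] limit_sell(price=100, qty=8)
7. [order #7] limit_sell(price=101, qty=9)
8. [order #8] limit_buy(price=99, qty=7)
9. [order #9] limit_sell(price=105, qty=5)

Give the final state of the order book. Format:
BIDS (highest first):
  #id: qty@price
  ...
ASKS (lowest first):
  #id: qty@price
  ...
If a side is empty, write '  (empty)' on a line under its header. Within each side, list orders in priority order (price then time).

After op 1 [order #1] market_sell(qty=2): fills=none; bids=[-] asks=[-]
After op 2 [order #2] limit_buy(price=103, qty=2): fills=none; bids=[#2:2@103] asks=[-]
After op 3 [order #3] limit_sell(price=97, qty=9): fills=#2x#3:2@103; bids=[-] asks=[#3:7@97]
After op 4 [order #4] limit_buy(price=104, qty=2): fills=#4x#3:2@97; bids=[-] asks=[#3:5@97]
After op 5 [order #5] limit_buy(price=98, qty=2): fills=#5x#3:2@97; bids=[-] asks=[#3:3@97]
After op 6 [order #6] limit_sell(price=100, qty=8): fills=none; bids=[-] asks=[#3:3@97 #6:8@100]
After op 7 [order #7] limit_sell(price=101, qty=9): fills=none; bids=[-] asks=[#3:3@97 #6:8@100 #7:9@101]
After op 8 [order #8] limit_buy(price=99, qty=7): fills=#8x#3:3@97; bids=[#8:4@99] asks=[#6:8@100 #7:9@101]
After op 9 [order #9] limit_sell(price=105, qty=5): fills=none; bids=[#8:4@99] asks=[#6:8@100 #7:9@101 #9:5@105]

Answer: BIDS (highest first):
  #8: 4@99
ASKS (lowest first):
  #6: 8@100
  #7: 9@101
  #9: 5@105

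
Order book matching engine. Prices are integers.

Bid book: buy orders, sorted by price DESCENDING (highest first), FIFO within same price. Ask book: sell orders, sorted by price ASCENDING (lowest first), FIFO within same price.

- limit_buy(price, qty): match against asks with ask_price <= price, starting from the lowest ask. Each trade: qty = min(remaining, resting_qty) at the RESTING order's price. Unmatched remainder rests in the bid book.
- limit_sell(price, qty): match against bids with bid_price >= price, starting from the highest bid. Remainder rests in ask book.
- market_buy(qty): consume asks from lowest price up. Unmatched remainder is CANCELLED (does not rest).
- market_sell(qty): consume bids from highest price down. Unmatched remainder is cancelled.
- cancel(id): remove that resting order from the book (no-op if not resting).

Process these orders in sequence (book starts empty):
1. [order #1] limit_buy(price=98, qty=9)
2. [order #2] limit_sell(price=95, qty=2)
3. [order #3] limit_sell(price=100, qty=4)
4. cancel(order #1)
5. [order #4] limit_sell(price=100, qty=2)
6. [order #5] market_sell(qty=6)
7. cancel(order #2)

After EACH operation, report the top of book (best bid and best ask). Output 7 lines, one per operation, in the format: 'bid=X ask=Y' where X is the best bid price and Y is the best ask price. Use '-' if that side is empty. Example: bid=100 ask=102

After op 1 [order #1] limit_buy(price=98, qty=9): fills=none; bids=[#1:9@98] asks=[-]
After op 2 [order #2] limit_sell(price=95, qty=2): fills=#1x#2:2@98; bids=[#1:7@98] asks=[-]
After op 3 [order #3] limit_sell(price=100, qty=4): fills=none; bids=[#1:7@98] asks=[#3:4@100]
After op 4 cancel(order #1): fills=none; bids=[-] asks=[#3:4@100]
After op 5 [order #4] limit_sell(price=100, qty=2): fills=none; bids=[-] asks=[#3:4@100 #4:2@100]
After op 6 [order #5] market_sell(qty=6): fills=none; bids=[-] asks=[#3:4@100 #4:2@100]
After op 7 cancel(order #2): fills=none; bids=[-] asks=[#3:4@100 #4:2@100]

Answer: bid=98 ask=-
bid=98 ask=-
bid=98 ask=100
bid=- ask=100
bid=- ask=100
bid=- ask=100
bid=- ask=100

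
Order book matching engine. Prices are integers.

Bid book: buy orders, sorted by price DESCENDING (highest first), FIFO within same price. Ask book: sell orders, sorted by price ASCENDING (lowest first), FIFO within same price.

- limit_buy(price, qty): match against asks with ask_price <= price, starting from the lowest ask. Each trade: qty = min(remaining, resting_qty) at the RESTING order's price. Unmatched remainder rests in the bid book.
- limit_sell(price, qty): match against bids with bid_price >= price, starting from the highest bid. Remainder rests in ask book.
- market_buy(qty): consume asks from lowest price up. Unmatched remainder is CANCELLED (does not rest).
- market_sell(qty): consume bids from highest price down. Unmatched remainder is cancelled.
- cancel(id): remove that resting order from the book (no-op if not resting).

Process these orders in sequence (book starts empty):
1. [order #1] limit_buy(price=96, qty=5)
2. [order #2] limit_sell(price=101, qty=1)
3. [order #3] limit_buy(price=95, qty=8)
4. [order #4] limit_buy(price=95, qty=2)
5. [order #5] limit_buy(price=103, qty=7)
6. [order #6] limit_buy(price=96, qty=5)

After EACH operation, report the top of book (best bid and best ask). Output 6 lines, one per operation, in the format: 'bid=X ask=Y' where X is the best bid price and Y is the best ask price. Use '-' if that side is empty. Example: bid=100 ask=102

Answer: bid=96 ask=-
bid=96 ask=101
bid=96 ask=101
bid=96 ask=101
bid=103 ask=-
bid=103 ask=-

Derivation:
After op 1 [order #1] limit_buy(price=96, qty=5): fills=none; bids=[#1:5@96] asks=[-]
After op 2 [order #2] limit_sell(price=101, qty=1): fills=none; bids=[#1:5@96] asks=[#2:1@101]
After op 3 [order #3] limit_buy(price=95, qty=8): fills=none; bids=[#1:5@96 #3:8@95] asks=[#2:1@101]
After op 4 [order #4] limit_buy(price=95, qty=2): fills=none; bids=[#1:5@96 #3:8@95 #4:2@95] asks=[#2:1@101]
After op 5 [order #5] limit_buy(price=103, qty=7): fills=#5x#2:1@101; bids=[#5:6@103 #1:5@96 #3:8@95 #4:2@95] asks=[-]
After op 6 [order #6] limit_buy(price=96, qty=5): fills=none; bids=[#5:6@103 #1:5@96 #6:5@96 #3:8@95 #4:2@95] asks=[-]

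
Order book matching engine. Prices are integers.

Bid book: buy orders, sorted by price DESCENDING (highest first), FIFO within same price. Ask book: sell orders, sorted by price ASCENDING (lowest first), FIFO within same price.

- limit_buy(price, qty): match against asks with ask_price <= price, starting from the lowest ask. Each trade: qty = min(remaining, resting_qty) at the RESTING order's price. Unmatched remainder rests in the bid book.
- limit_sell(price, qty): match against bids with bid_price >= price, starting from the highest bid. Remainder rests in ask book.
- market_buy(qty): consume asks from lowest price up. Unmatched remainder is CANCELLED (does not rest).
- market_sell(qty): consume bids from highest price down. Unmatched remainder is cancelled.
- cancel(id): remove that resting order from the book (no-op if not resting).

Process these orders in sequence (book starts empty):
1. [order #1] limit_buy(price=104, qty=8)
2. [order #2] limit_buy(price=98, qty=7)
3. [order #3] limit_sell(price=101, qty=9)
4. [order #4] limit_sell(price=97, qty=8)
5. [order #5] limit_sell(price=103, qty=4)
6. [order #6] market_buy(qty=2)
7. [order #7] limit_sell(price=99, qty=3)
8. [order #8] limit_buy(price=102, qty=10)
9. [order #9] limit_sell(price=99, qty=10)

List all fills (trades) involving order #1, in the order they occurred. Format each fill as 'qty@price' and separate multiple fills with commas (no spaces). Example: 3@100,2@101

Answer: 8@104

Derivation:
After op 1 [order #1] limit_buy(price=104, qty=8): fills=none; bids=[#1:8@104] asks=[-]
After op 2 [order #2] limit_buy(price=98, qty=7): fills=none; bids=[#1:8@104 #2:7@98] asks=[-]
After op 3 [order #3] limit_sell(price=101, qty=9): fills=#1x#3:8@104; bids=[#2:7@98] asks=[#3:1@101]
After op 4 [order #4] limit_sell(price=97, qty=8): fills=#2x#4:7@98; bids=[-] asks=[#4:1@97 #3:1@101]
After op 5 [order #5] limit_sell(price=103, qty=4): fills=none; bids=[-] asks=[#4:1@97 #3:1@101 #5:4@103]
After op 6 [order #6] market_buy(qty=2): fills=#6x#4:1@97 #6x#3:1@101; bids=[-] asks=[#5:4@103]
After op 7 [order #7] limit_sell(price=99, qty=3): fills=none; bids=[-] asks=[#7:3@99 #5:4@103]
After op 8 [order #8] limit_buy(price=102, qty=10): fills=#8x#7:3@99; bids=[#8:7@102] asks=[#5:4@103]
After op 9 [order #9] limit_sell(price=99, qty=10): fills=#8x#9:7@102; bids=[-] asks=[#9:3@99 #5:4@103]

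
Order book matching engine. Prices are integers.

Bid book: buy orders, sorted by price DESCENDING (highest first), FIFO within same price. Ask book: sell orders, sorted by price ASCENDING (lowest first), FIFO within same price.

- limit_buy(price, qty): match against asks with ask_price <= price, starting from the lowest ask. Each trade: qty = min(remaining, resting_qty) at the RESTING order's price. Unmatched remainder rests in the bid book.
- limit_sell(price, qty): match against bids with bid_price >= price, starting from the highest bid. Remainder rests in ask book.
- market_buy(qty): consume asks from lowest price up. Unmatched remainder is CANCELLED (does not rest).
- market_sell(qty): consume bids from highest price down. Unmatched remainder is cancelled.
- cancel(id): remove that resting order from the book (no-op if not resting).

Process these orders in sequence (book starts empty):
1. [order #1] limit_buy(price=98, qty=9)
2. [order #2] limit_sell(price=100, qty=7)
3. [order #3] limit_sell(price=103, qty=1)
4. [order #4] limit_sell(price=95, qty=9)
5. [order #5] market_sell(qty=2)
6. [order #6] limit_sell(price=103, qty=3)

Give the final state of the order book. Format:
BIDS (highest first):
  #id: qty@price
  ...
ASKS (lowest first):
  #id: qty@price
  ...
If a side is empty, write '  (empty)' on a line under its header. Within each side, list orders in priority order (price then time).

Answer: BIDS (highest first):
  (empty)
ASKS (lowest first):
  #2: 7@100
  #3: 1@103
  #6: 3@103

Derivation:
After op 1 [order #1] limit_buy(price=98, qty=9): fills=none; bids=[#1:9@98] asks=[-]
After op 2 [order #2] limit_sell(price=100, qty=7): fills=none; bids=[#1:9@98] asks=[#2:7@100]
After op 3 [order #3] limit_sell(price=103, qty=1): fills=none; bids=[#1:9@98] asks=[#2:7@100 #3:1@103]
After op 4 [order #4] limit_sell(price=95, qty=9): fills=#1x#4:9@98; bids=[-] asks=[#2:7@100 #3:1@103]
After op 5 [order #5] market_sell(qty=2): fills=none; bids=[-] asks=[#2:7@100 #3:1@103]
After op 6 [order #6] limit_sell(price=103, qty=3): fills=none; bids=[-] asks=[#2:7@100 #3:1@103 #6:3@103]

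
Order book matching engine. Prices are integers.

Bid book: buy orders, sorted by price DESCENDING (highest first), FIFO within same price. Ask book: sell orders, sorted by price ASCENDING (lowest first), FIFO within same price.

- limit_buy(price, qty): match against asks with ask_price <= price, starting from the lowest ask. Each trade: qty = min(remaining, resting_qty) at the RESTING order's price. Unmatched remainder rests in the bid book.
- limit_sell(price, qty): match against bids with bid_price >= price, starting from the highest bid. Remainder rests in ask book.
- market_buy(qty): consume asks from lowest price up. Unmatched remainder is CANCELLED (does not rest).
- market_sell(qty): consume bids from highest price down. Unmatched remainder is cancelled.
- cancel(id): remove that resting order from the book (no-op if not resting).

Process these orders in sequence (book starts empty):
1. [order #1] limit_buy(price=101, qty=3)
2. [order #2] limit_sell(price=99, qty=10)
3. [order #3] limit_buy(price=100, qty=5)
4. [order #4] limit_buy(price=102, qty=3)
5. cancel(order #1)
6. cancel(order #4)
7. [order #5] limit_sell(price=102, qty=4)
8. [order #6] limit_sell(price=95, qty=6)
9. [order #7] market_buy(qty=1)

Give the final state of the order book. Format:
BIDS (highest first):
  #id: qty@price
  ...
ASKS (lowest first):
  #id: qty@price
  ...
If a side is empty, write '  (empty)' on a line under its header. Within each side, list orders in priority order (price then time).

Answer: BIDS (highest first):
  (empty)
ASKS (lowest first):
  #6: 5@95
  #5: 4@102

Derivation:
After op 1 [order #1] limit_buy(price=101, qty=3): fills=none; bids=[#1:3@101] asks=[-]
After op 2 [order #2] limit_sell(price=99, qty=10): fills=#1x#2:3@101; bids=[-] asks=[#2:7@99]
After op 3 [order #3] limit_buy(price=100, qty=5): fills=#3x#2:5@99; bids=[-] asks=[#2:2@99]
After op 4 [order #4] limit_buy(price=102, qty=3): fills=#4x#2:2@99; bids=[#4:1@102] asks=[-]
After op 5 cancel(order #1): fills=none; bids=[#4:1@102] asks=[-]
After op 6 cancel(order #4): fills=none; bids=[-] asks=[-]
After op 7 [order #5] limit_sell(price=102, qty=4): fills=none; bids=[-] asks=[#5:4@102]
After op 8 [order #6] limit_sell(price=95, qty=6): fills=none; bids=[-] asks=[#6:6@95 #5:4@102]
After op 9 [order #7] market_buy(qty=1): fills=#7x#6:1@95; bids=[-] asks=[#6:5@95 #5:4@102]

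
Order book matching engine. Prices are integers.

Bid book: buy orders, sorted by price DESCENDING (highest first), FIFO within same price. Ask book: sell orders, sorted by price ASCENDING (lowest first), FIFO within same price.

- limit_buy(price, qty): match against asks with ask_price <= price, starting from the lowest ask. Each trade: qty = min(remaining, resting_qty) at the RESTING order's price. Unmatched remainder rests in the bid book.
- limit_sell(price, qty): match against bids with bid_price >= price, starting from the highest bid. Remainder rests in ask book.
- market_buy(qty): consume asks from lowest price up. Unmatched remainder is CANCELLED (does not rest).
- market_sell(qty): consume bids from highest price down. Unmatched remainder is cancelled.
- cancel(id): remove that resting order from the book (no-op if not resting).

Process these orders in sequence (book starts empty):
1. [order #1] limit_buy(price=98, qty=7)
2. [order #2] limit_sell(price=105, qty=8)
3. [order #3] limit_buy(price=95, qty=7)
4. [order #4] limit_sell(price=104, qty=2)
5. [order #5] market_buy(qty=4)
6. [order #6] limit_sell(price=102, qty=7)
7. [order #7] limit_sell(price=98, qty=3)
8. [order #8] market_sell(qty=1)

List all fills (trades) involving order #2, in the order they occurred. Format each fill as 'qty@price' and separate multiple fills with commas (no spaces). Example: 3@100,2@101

Answer: 2@105

Derivation:
After op 1 [order #1] limit_buy(price=98, qty=7): fills=none; bids=[#1:7@98] asks=[-]
After op 2 [order #2] limit_sell(price=105, qty=8): fills=none; bids=[#1:7@98] asks=[#2:8@105]
After op 3 [order #3] limit_buy(price=95, qty=7): fills=none; bids=[#1:7@98 #3:7@95] asks=[#2:8@105]
After op 4 [order #4] limit_sell(price=104, qty=2): fills=none; bids=[#1:7@98 #3:7@95] asks=[#4:2@104 #2:8@105]
After op 5 [order #5] market_buy(qty=4): fills=#5x#4:2@104 #5x#2:2@105; bids=[#1:7@98 #3:7@95] asks=[#2:6@105]
After op 6 [order #6] limit_sell(price=102, qty=7): fills=none; bids=[#1:7@98 #3:7@95] asks=[#6:7@102 #2:6@105]
After op 7 [order #7] limit_sell(price=98, qty=3): fills=#1x#7:3@98; bids=[#1:4@98 #3:7@95] asks=[#6:7@102 #2:6@105]
After op 8 [order #8] market_sell(qty=1): fills=#1x#8:1@98; bids=[#1:3@98 #3:7@95] asks=[#6:7@102 #2:6@105]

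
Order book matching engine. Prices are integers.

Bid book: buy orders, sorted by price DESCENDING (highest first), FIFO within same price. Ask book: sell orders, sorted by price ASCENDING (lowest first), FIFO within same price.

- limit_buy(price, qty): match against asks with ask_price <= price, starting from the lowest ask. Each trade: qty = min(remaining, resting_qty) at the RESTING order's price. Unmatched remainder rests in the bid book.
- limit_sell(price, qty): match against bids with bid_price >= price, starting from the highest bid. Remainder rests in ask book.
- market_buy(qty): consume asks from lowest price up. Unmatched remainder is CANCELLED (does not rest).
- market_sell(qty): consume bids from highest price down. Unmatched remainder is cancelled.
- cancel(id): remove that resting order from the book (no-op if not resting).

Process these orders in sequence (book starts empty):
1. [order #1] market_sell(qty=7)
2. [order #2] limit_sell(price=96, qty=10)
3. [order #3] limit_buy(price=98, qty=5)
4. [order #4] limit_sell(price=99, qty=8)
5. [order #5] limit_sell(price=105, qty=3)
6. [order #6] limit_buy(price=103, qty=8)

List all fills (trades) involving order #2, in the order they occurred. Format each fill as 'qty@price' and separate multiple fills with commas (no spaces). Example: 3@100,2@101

Answer: 5@96,5@96

Derivation:
After op 1 [order #1] market_sell(qty=7): fills=none; bids=[-] asks=[-]
After op 2 [order #2] limit_sell(price=96, qty=10): fills=none; bids=[-] asks=[#2:10@96]
After op 3 [order #3] limit_buy(price=98, qty=5): fills=#3x#2:5@96; bids=[-] asks=[#2:5@96]
After op 4 [order #4] limit_sell(price=99, qty=8): fills=none; bids=[-] asks=[#2:5@96 #4:8@99]
After op 5 [order #5] limit_sell(price=105, qty=3): fills=none; bids=[-] asks=[#2:5@96 #4:8@99 #5:3@105]
After op 6 [order #6] limit_buy(price=103, qty=8): fills=#6x#2:5@96 #6x#4:3@99; bids=[-] asks=[#4:5@99 #5:3@105]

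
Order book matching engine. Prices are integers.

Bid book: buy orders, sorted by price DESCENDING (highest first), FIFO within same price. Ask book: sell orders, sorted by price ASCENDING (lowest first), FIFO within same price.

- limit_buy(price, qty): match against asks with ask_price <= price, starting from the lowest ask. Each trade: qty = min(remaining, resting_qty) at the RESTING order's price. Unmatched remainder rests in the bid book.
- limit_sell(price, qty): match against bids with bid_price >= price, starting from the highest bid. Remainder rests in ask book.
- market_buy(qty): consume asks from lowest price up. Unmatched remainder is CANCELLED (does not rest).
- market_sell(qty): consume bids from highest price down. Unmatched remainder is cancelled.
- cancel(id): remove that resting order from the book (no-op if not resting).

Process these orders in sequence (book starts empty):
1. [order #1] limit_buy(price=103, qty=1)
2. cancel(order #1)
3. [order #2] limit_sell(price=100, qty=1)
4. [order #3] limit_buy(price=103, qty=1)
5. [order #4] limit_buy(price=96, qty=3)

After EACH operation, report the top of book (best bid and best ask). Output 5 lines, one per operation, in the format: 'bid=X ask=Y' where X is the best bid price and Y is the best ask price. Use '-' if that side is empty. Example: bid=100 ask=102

Answer: bid=103 ask=-
bid=- ask=-
bid=- ask=100
bid=- ask=-
bid=96 ask=-

Derivation:
After op 1 [order #1] limit_buy(price=103, qty=1): fills=none; bids=[#1:1@103] asks=[-]
After op 2 cancel(order #1): fills=none; bids=[-] asks=[-]
After op 3 [order #2] limit_sell(price=100, qty=1): fills=none; bids=[-] asks=[#2:1@100]
After op 4 [order #3] limit_buy(price=103, qty=1): fills=#3x#2:1@100; bids=[-] asks=[-]
After op 5 [order #4] limit_buy(price=96, qty=3): fills=none; bids=[#4:3@96] asks=[-]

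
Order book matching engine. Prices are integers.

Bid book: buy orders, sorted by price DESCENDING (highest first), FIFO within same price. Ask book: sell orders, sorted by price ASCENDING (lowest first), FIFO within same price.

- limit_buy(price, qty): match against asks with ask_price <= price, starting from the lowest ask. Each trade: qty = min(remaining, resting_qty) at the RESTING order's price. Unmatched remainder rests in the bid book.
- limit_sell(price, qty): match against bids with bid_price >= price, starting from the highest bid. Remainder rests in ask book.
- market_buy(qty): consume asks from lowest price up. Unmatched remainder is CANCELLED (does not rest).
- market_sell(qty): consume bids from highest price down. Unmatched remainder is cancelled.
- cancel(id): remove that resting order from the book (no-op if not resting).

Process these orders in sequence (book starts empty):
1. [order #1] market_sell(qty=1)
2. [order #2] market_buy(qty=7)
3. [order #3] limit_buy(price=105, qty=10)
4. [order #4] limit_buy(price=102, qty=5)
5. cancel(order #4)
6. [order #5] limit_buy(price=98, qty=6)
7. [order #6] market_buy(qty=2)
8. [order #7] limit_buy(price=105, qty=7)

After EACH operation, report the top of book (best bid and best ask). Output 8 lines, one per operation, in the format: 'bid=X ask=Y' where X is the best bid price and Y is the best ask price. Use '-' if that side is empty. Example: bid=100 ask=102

Answer: bid=- ask=-
bid=- ask=-
bid=105 ask=-
bid=105 ask=-
bid=105 ask=-
bid=105 ask=-
bid=105 ask=-
bid=105 ask=-

Derivation:
After op 1 [order #1] market_sell(qty=1): fills=none; bids=[-] asks=[-]
After op 2 [order #2] market_buy(qty=7): fills=none; bids=[-] asks=[-]
After op 3 [order #3] limit_buy(price=105, qty=10): fills=none; bids=[#3:10@105] asks=[-]
After op 4 [order #4] limit_buy(price=102, qty=5): fills=none; bids=[#3:10@105 #4:5@102] asks=[-]
After op 5 cancel(order #4): fills=none; bids=[#3:10@105] asks=[-]
After op 6 [order #5] limit_buy(price=98, qty=6): fills=none; bids=[#3:10@105 #5:6@98] asks=[-]
After op 7 [order #6] market_buy(qty=2): fills=none; bids=[#3:10@105 #5:6@98] asks=[-]
After op 8 [order #7] limit_buy(price=105, qty=7): fills=none; bids=[#3:10@105 #7:7@105 #5:6@98] asks=[-]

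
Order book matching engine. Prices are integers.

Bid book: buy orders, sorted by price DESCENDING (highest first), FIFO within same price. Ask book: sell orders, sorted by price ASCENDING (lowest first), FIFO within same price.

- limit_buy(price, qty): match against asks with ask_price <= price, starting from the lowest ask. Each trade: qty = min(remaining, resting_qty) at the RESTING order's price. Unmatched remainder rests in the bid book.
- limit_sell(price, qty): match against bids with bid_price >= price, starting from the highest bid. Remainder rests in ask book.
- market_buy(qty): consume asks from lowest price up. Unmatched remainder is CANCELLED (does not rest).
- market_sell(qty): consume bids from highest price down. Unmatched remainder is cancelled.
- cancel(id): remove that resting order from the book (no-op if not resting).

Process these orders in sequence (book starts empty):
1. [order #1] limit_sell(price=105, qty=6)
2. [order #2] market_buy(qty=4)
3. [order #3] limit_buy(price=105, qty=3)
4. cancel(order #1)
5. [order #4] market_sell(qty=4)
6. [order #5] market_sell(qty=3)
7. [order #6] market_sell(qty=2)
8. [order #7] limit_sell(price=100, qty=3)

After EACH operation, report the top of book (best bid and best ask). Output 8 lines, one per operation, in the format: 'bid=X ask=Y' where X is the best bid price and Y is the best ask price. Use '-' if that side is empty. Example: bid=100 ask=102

Answer: bid=- ask=105
bid=- ask=105
bid=105 ask=-
bid=105 ask=-
bid=- ask=-
bid=- ask=-
bid=- ask=-
bid=- ask=100

Derivation:
After op 1 [order #1] limit_sell(price=105, qty=6): fills=none; bids=[-] asks=[#1:6@105]
After op 2 [order #2] market_buy(qty=4): fills=#2x#1:4@105; bids=[-] asks=[#1:2@105]
After op 3 [order #3] limit_buy(price=105, qty=3): fills=#3x#1:2@105; bids=[#3:1@105] asks=[-]
After op 4 cancel(order #1): fills=none; bids=[#3:1@105] asks=[-]
After op 5 [order #4] market_sell(qty=4): fills=#3x#4:1@105; bids=[-] asks=[-]
After op 6 [order #5] market_sell(qty=3): fills=none; bids=[-] asks=[-]
After op 7 [order #6] market_sell(qty=2): fills=none; bids=[-] asks=[-]
After op 8 [order #7] limit_sell(price=100, qty=3): fills=none; bids=[-] asks=[#7:3@100]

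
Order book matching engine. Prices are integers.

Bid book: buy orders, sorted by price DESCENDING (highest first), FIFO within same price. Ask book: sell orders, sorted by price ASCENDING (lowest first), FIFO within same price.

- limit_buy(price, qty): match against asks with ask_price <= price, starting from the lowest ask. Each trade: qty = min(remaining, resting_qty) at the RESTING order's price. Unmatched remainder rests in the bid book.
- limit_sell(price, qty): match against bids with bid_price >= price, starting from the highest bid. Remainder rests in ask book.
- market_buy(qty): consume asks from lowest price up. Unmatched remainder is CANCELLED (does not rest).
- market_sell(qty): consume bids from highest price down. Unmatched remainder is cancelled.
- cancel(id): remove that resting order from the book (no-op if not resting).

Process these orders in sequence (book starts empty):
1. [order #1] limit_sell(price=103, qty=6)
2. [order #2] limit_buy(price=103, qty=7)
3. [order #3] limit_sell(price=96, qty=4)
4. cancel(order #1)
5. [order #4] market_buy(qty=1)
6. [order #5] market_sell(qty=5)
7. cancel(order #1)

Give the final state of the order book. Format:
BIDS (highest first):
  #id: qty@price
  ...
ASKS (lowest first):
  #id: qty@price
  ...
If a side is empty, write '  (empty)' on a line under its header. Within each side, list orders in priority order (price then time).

After op 1 [order #1] limit_sell(price=103, qty=6): fills=none; bids=[-] asks=[#1:6@103]
After op 2 [order #2] limit_buy(price=103, qty=7): fills=#2x#1:6@103; bids=[#2:1@103] asks=[-]
After op 3 [order #3] limit_sell(price=96, qty=4): fills=#2x#3:1@103; bids=[-] asks=[#3:3@96]
After op 4 cancel(order #1): fills=none; bids=[-] asks=[#3:3@96]
After op 5 [order #4] market_buy(qty=1): fills=#4x#3:1@96; bids=[-] asks=[#3:2@96]
After op 6 [order #5] market_sell(qty=5): fills=none; bids=[-] asks=[#3:2@96]
After op 7 cancel(order #1): fills=none; bids=[-] asks=[#3:2@96]

Answer: BIDS (highest first):
  (empty)
ASKS (lowest first):
  #3: 2@96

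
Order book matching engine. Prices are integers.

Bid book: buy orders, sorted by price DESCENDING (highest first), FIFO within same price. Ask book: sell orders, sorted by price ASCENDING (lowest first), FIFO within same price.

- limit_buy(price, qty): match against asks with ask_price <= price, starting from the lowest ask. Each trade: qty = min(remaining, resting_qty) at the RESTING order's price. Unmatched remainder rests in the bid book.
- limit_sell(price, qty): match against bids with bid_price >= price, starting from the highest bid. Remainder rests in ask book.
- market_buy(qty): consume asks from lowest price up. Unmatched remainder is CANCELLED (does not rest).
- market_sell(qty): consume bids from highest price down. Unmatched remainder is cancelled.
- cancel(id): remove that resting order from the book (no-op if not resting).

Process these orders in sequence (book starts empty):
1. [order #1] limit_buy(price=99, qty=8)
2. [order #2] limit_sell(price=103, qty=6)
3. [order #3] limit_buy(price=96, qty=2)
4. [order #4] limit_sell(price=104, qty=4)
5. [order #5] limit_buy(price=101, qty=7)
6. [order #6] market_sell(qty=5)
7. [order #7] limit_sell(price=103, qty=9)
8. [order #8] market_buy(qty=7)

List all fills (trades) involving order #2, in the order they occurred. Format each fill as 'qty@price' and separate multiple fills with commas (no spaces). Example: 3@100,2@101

Answer: 6@103

Derivation:
After op 1 [order #1] limit_buy(price=99, qty=8): fills=none; bids=[#1:8@99] asks=[-]
After op 2 [order #2] limit_sell(price=103, qty=6): fills=none; bids=[#1:8@99] asks=[#2:6@103]
After op 3 [order #3] limit_buy(price=96, qty=2): fills=none; bids=[#1:8@99 #3:2@96] asks=[#2:6@103]
After op 4 [order #4] limit_sell(price=104, qty=4): fills=none; bids=[#1:8@99 #3:2@96] asks=[#2:6@103 #4:4@104]
After op 5 [order #5] limit_buy(price=101, qty=7): fills=none; bids=[#5:7@101 #1:8@99 #3:2@96] asks=[#2:6@103 #4:4@104]
After op 6 [order #6] market_sell(qty=5): fills=#5x#6:5@101; bids=[#5:2@101 #1:8@99 #3:2@96] asks=[#2:6@103 #4:4@104]
After op 7 [order #7] limit_sell(price=103, qty=9): fills=none; bids=[#5:2@101 #1:8@99 #3:2@96] asks=[#2:6@103 #7:9@103 #4:4@104]
After op 8 [order #8] market_buy(qty=7): fills=#8x#2:6@103 #8x#7:1@103; bids=[#5:2@101 #1:8@99 #3:2@96] asks=[#7:8@103 #4:4@104]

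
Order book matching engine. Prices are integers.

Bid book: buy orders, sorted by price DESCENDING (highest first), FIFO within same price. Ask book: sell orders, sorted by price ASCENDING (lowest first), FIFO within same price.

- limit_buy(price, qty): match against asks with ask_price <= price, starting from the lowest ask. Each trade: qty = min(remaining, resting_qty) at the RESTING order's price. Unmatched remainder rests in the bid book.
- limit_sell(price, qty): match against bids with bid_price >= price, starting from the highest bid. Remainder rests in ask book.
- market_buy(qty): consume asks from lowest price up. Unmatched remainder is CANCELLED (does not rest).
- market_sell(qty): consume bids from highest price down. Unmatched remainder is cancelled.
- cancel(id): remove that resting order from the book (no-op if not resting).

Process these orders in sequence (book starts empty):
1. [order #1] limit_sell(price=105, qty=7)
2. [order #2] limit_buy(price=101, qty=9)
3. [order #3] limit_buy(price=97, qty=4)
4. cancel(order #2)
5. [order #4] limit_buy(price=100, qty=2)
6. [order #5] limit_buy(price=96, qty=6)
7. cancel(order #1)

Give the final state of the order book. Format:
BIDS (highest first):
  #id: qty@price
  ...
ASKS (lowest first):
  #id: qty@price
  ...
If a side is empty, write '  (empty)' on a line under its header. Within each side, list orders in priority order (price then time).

After op 1 [order #1] limit_sell(price=105, qty=7): fills=none; bids=[-] asks=[#1:7@105]
After op 2 [order #2] limit_buy(price=101, qty=9): fills=none; bids=[#2:9@101] asks=[#1:7@105]
After op 3 [order #3] limit_buy(price=97, qty=4): fills=none; bids=[#2:9@101 #3:4@97] asks=[#1:7@105]
After op 4 cancel(order #2): fills=none; bids=[#3:4@97] asks=[#1:7@105]
After op 5 [order #4] limit_buy(price=100, qty=2): fills=none; bids=[#4:2@100 #3:4@97] asks=[#1:7@105]
After op 6 [order #5] limit_buy(price=96, qty=6): fills=none; bids=[#4:2@100 #3:4@97 #5:6@96] asks=[#1:7@105]
After op 7 cancel(order #1): fills=none; bids=[#4:2@100 #3:4@97 #5:6@96] asks=[-]

Answer: BIDS (highest first):
  #4: 2@100
  #3: 4@97
  #5: 6@96
ASKS (lowest first):
  (empty)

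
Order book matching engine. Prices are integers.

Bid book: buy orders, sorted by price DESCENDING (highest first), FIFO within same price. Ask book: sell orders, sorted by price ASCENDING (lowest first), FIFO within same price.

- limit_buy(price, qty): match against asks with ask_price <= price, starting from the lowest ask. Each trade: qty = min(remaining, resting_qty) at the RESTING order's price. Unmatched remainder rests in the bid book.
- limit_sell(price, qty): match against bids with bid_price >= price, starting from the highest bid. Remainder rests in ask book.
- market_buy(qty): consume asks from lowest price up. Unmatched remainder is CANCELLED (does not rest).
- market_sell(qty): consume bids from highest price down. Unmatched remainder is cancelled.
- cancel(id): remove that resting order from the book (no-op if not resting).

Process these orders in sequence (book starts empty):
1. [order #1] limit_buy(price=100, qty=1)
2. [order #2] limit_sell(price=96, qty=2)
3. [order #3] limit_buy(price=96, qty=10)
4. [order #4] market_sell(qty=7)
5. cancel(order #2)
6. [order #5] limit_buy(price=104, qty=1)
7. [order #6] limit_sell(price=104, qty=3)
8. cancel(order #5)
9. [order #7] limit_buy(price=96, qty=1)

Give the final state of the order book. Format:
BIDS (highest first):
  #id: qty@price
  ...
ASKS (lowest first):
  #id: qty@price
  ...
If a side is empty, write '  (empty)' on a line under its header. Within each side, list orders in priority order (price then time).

Answer: BIDS (highest first):
  #3: 2@96
  #7: 1@96
ASKS (lowest first):
  #6: 2@104

Derivation:
After op 1 [order #1] limit_buy(price=100, qty=1): fills=none; bids=[#1:1@100] asks=[-]
After op 2 [order #2] limit_sell(price=96, qty=2): fills=#1x#2:1@100; bids=[-] asks=[#2:1@96]
After op 3 [order #3] limit_buy(price=96, qty=10): fills=#3x#2:1@96; bids=[#3:9@96] asks=[-]
After op 4 [order #4] market_sell(qty=7): fills=#3x#4:7@96; bids=[#3:2@96] asks=[-]
After op 5 cancel(order #2): fills=none; bids=[#3:2@96] asks=[-]
After op 6 [order #5] limit_buy(price=104, qty=1): fills=none; bids=[#5:1@104 #3:2@96] asks=[-]
After op 7 [order #6] limit_sell(price=104, qty=3): fills=#5x#6:1@104; bids=[#3:2@96] asks=[#6:2@104]
After op 8 cancel(order #5): fills=none; bids=[#3:2@96] asks=[#6:2@104]
After op 9 [order #7] limit_buy(price=96, qty=1): fills=none; bids=[#3:2@96 #7:1@96] asks=[#6:2@104]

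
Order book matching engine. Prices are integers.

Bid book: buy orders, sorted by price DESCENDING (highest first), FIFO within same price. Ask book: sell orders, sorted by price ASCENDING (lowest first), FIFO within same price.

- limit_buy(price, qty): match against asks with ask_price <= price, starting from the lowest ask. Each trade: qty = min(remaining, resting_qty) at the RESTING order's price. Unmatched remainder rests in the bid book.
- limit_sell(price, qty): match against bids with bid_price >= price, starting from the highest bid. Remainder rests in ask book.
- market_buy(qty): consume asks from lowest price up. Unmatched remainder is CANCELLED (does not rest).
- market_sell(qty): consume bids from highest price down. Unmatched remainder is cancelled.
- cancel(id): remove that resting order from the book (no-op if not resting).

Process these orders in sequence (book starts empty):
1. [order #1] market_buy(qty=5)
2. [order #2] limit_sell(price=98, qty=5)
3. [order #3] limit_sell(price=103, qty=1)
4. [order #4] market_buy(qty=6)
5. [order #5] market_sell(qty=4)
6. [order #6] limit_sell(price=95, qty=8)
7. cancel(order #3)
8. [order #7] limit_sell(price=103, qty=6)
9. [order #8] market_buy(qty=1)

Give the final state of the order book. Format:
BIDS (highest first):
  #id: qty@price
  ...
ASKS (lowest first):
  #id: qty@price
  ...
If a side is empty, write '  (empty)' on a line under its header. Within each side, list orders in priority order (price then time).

After op 1 [order #1] market_buy(qty=5): fills=none; bids=[-] asks=[-]
After op 2 [order #2] limit_sell(price=98, qty=5): fills=none; bids=[-] asks=[#2:5@98]
After op 3 [order #3] limit_sell(price=103, qty=1): fills=none; bids=[-] asks=[#2:5@98 #3:1@103]
After op 4 [order #4] market_buy(qty=6): fills=#4x#2:5@98 #4x#3:1@103; bids=[-] asks=[-]
After op 5 [order #5] market_sell(qty=4): fills=none; bids=[-] asks=[-]
After op 6 [order #6] limit_sell(price=95, qty=8): fills=none; bids=[-] asks=[#6:8@95]
After op 7 cancel(order #3): fills=none; bids=[-] asks=[#6:8@95]
After op 8 [order #7] limit_sell(price=103, qty=6): fills=none; bids=[-] asks=[#6:8@95 #7:6@103]
After op 9 [order #8] market_buy(qty=1): fills=#8x#6:1@95; bids=[-] asks=[#6:7@95 #7:6@103]

Answer: BIDS (highest first):
  (empty)
ASKS (lowest first):
  #6: 7@95
  #7: 6@103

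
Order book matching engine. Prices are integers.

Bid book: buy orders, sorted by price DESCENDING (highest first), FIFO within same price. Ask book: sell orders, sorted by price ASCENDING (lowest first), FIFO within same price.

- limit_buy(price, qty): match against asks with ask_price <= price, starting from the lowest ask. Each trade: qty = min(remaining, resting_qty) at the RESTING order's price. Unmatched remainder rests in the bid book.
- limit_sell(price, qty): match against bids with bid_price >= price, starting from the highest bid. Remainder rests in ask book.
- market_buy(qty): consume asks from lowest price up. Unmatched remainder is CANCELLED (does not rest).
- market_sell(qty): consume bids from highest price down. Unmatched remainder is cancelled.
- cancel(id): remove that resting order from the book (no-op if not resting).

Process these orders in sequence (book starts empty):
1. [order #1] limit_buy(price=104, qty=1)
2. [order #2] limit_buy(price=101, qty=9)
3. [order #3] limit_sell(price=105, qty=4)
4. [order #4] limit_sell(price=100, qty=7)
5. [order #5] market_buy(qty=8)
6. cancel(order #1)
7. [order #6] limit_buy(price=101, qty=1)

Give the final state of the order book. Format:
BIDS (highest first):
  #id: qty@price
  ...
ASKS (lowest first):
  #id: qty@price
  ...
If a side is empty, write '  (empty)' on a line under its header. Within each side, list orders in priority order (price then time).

After op 1 [order #1] limit_buy(price=104, qty=1): fills=none; bids=[#1:1@104] asks=[-]
After op 2 [order #2] limit_buy(price=101, qty=9): fills=none; bids=[#1:1@104 #2:9@101] asks=[-]
After op 3 [order #3] limit_sell(price=105, qty=4): fills=none; bids=[#1:1@104 #2:9@101] asks=[#3:4@105]
After op 4 [order #4] limit_sell(price=100, qty=7): fills=#1x#4:1@104 #2x#4:6@101; bids=[#2:3@101] asks=[#3:4@105]
After op 5 [order #5] market_buy(qty=8): fills=#5x#3:4@105; bids=[#2:3@101] asks=[-]
After op 6 cancel(order #1): fills=none; bids=[#2:3@101] asks=[-]
After op 7 [order #6] limit_buy(price=101, qty=1): fills=none; bids=[#2:3@101 #6:1@101] asks=[-]

Answer: BIDS (highest first):
  #2: 3@101
  #6: 1@101
ASKS (lowest first):
  (empty)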